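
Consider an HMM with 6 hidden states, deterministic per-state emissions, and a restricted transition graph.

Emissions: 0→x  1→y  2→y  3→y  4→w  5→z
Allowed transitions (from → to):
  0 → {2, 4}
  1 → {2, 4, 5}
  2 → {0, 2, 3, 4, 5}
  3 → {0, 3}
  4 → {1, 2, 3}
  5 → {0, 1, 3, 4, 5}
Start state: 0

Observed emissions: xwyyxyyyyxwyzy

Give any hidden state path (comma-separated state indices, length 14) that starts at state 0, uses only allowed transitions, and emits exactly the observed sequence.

  t0 'x' -> {0}, take 0 (start)
  t1 'w' -> {4}, take 4 (0->4 ok)
  t2 'y' -> {1,2,3}, take 3 (4->3 ok)
  t3 'y' -> {1,2,3}, take 3 (3->3 ok)
  t4 'x' -> {0}, take 0 (3->0 ok)
  t5 'y' -> {1,2,3}, take 2 (0->2 ok)
  t6 'y' -> {1,2,3}, take 2 (2->2 ok)
  t7 'y' -> {1,2,3}, take 2 (2->2 ok)
  t8 'y' -> {1,2,3}, take 3 (2->3 ok)
  t9 'x' -> {0}, take 0 (3->0 ok)
  t10 'w' -> {4}, take 4 (0->4 ok)
  t11 'y' -> {1,2,3}, take 1 (4->1 ok)
  t12 'z' -> {5}, take 5 (1->5 ok)
  t13 'y' -> {1,2,3}, take 3 (5->3 ok)

0,4,3,3,0,2,2,2,3,0,4,1,5,3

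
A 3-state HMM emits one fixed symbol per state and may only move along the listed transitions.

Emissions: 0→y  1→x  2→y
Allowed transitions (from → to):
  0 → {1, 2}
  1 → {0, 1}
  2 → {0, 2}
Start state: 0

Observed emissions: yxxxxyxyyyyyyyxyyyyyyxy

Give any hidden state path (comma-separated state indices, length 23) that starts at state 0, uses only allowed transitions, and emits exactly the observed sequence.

  [0] y  {0,2}  => 0  start
  [1] x  {1}  => 1  0->1 ok
  [2] x  {1}  => 1  1->1 ok
  [3] x  {1}  => 1  1->1 ok
  [4] x  {1}  => 1  1->1 ok
  [5] y  {0,2}  => 0  1->0 ok
  [6] x  {1}  => 1  0->1 ok
  [7] y  {0,2}  => 0  1->0 ok
  [8] y  {0,2}  => 2  0->2 ok
  [9] y  {0,2}  => 2  2->2 ok
  [10] y  {0,2}  => 2  2->2 ok
  [11] y  {0,2}  => 2  2->2 ok
  [12] y  {0,2}  => 2  2->2 ok
  [13] y  {0,2}  => 0  2->0 ok
  [14] x  {1}  => 1  0->1 ok
  [15] y  {0,2}  => 0  1->0 ok
  [16] y  {0,2}  => 2  0->2 ok
  [17] y  {0,2}  => 2  2->2 ok
  [18] y  {0,2}  => 0  2->0 ok
  [19] y  {0,2}  => 2  0->2 ok
  [20] y  {0,2}  => 0  2->0 ok
  [21] x  {1}  => 1  0->1 ok
  [22] y  {0,2}  => 0  1->0 ok

0,1,1,1,1,0,1,0,2,2,2,2,2,0,1,0,2,2,0,2,0,1,0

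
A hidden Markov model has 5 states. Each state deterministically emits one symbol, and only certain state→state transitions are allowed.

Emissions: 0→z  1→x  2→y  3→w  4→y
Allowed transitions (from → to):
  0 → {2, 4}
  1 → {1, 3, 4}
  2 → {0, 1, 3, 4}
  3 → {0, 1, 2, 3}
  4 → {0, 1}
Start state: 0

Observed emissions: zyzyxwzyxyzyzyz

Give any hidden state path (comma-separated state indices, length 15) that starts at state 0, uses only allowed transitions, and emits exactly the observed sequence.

0,4,0,4,1,3,0,2,1,4,0,4,0,4,0

  pos 0: z in {0}, choose 0; start
  pos 1: y in {2,4}, choose 4; 0->4 ok
  pos 2: z in {0}, choose 0; 4->0 ok
  pos 3: y in {2,4}, choose 4; 0->4 ok
  pos 4: x in {1}, choose 1; 4->1 ok
  pos 5: w in {3}, choose 3; 1->3 ok
  pos 6: z in {0}, choose 0; 3->0 ok
  pos 7: y in {2,4}, choose 2; 0->2 ok
  pos 8: x in {1}, choose 1; 2->1 ok
  pos 9: y in {2,4}, choose 4; 1->4 ok
  pos 10: z in {0}, choose 0; 4->0 ok
  pos 11: y in {2,4}, choose 4; 0->4 ok
  pos 12: z in {0}, choose 0; 4->0 ok
  pos 13: y in {2,4}, choose 4; 0->4 ok
  pos 14: z in {0}, choose 0; 4->0 ok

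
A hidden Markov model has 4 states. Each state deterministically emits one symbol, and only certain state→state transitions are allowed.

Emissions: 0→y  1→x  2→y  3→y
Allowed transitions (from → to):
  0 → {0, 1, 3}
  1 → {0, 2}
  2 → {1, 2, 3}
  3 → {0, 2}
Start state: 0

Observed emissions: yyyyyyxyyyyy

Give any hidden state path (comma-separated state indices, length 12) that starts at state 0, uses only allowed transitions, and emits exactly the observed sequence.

  pos 0: y in {0,2,3}, choose 0; start
  pos 1: y in {0,2,3}, choose 0; 0->0 ok
  pos 2: y in {0,2,3}, choose 3; 0->3 ok
  pos 3: y in {0,2,3}, choose 0; 3->0 ok
  pos 4: y in {0,2,3}, choose 0; 0->0 ok
  pos 5: y in {0,2,3}, choose 0; 0->0 ok
  pos 6: x in {1}, choose 1; 0->1 ok
  pos 7: y in {0,2,3}, choose 0; 1->0 ok
  pos 8: y in {0,2,3}, choose 3; 0->3 ok
  pos 9: y in {0,2,3}, choose 2; 3->2 ok
  pos 10: y in {0,2,3}, choose 2; 2->2 ok
  pos 11: y in {0,2,3}, choose 2; 2->2 ok

0,0,3,0,0,0,1,0,3,2,2,2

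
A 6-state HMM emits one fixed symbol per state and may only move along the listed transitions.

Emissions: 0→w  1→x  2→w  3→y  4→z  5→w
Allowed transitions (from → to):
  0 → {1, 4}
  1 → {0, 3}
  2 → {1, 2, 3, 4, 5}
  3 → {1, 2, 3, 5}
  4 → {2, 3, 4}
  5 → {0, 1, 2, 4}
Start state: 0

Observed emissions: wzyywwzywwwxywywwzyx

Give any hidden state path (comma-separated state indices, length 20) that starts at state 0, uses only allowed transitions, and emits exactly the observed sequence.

0,4,3,3,5,0,4,3,2,2,2,1,3,2,3,5,0,4,3,1

  pos 0: w in {0,2,5}, choose 0; start
  pos 1: z in {4}, choose 4; 0->4 ok
  pos 2: y in {3}, choose 3; 4->3 ok
  pos 3: y in {3}, choose 3; 3->3 ok
  pos 4: w in {0,2,5}, choose 5; 3->5 ok
  pos 5: w in {0,2,5}, choose 0; 5->0 ok
  pos 6: z in {4}, choose 4; 0->4 ok
  pos 7: y in {3}, choose 3; 4->3 ok
  pos 8: w in {0,2,5}, choose 2; 3->2 ok
  pos 9: w in {0,2,5}, choose 2; 2->2 ok
  pos 10: w in {0,2,5}, choose 2; 2->2 ok
  pos 11: x in {1}, choose 1; 2->1 ok
  pos 12: y in {3}, choose 3; 1->3 ok
  pos 13: w in {0,2,5}, choose 2; 3->2 ok
  pos 14: y in {3}, choose 3; 2->3 ok
  pos 15: w in {0,2,5}, choose 5; 3->5 ok
  pos 16: w in {0,2,5}, choose 0; 5->0 ok
  pos 17: z in {4}, choose 4; 0->4 ok
  pos 18: y in {3}, choose 3; 4->3 ok
  pos 19: x in {1}, choose 1; 3->1 ok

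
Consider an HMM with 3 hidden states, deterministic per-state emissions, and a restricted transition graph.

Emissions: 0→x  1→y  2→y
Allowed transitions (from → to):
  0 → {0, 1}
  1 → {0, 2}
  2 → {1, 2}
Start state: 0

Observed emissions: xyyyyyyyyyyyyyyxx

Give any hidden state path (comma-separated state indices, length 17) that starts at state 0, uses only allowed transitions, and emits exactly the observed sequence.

0,1,2,1,2,1,2,1,2,2,2,2,1,2,1,0,0

  pos 0: x in {0}, choose 0; start
  pos 1: y in {1,2}, choose 1; 0->1 ok
  pos 2: y in {1,2}, choose 2; 1->2 ok
  pos 3: y in {1,2}, choose 1; 2->1 ok
  pos 4: y in {1,2}, choose 2; 1->2 ok
  pos 5: y in {1,2}, choose 1; 2->1 ok
  pos 6: y in {1,2}, choose 2; 1->2 ok
  pos 7: y in {1,2}, choose 1; 2->1 ok
  pos 8: y in {1,2}, choose 2; 1->2 ok
  pos 9: y in {1,2}, choose 2; 2->2 ok
  pos 10: y in {1,2}, choose 2; 2->2 ok
  pos 11: y in {1,2}, choose 2; 2->2 ok
  pos 12: y in {1,2}, choose 1; 2->1 ok
  pos 13: y in {1,2}, choose 2; 1->2 ok
  pos 14: y in {1,2}, choose 1; 2->1 ok
  pos 15: x in {0}, choose 0; 1->0 ok
  pos 16: x in {0}, choose 0; 0->0 ok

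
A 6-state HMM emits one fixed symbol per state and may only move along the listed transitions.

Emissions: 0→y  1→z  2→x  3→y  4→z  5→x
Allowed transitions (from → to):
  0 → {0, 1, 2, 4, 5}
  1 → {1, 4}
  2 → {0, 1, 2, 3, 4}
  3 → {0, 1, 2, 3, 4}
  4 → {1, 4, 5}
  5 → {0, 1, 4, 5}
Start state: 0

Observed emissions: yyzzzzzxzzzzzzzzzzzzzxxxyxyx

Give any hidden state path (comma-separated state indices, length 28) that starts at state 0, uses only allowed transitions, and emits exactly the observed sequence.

0,0,4,1,1,1,4,5,1,1,1,4,4,1,1,1,4,4,1,4,4,5,5,5,0,2,0,2

  t0 'y' -> {0,3}, take 0 (start)
  t1 'y' -> {0,3}, take 0 (0->0 ok)
  t2 'z' -> {1,4}, take 4 (0->4 ok)
  t3 'z' -> {1,4}, take 1 (4->1 ok)
  t4 'z' -> {1,4}, take 1 (1->1 ok)
  t5 'z' -> {1,4}, take 1 (1->1 ok)
  t6 'z' -> {1,4}, take 4 (1->4 ok)
  t7 'x' -> {2,5}, take 5 (4->5 ok)
  t8 'z' -> {1,4}, take 1 (5->1 ok)
  t9 'z' -> {1,4}, take 1 (1->1 ok)
  t10 'z' -> {1,4}, take 1 (1->1 ok)
  t11 'z' -> {1,4}, take 4 (1->4 ok)
  t12 'z' -> {1,4}, take 4 (4->4 ok)
  t13 'z' -> {1,4}, take 1 (4->1 ok)
  t14 'z' -> {1,4}, take 1 (1->1 ok)
  t15 'z' -> {1,4}, take 1 (1->1 ok)
  t16 'z' -> {1,4}, take 4 (1->4 ok)
  t17 'z' -> {1,4}, take 4 (4->4 ok)
  t18 'z' -> {1,4}, take 1 (4->1 ok)
  t19 'z' -> {1,4}, take 4 (1->4 ok)
  t20 'z' -> {1,4}, take 4 (4->4 ok)
  t21 'x' -> {2,5}, take 5 (4->5 ok)
  t22 'x' -> {2,5}, take 5 (5->5 ok)
  t23 'x' -> {2,5}, take 5 (5->5 ok)
  t24 'y' -> {0,3}, take 0 (5->0 ok)
  t25 'x' -> {2,5}, take 2 (0->2 ok)
  t26 'y' -> {0,3}, take 0 (2->0 ok)
  t27 'x' -> {2,5}, take 2 (0->2 ok)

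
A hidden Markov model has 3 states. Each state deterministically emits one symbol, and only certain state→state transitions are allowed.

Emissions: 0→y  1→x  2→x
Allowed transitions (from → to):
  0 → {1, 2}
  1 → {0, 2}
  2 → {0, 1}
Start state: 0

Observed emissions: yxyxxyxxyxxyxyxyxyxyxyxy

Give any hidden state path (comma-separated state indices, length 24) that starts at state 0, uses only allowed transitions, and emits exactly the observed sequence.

  t0 'y' -> {0}, take 0 (start)
  t1 'x' -> {1,2}, take 1 (0->1 ok)
  t2 'y' -> {0}, take 0 (1->0 ok)
  t3 'x' -> {1,2}, take 1 (0->1 ok)
  t4 'x' -> {1,2}, take 2 (1->2 ok)
  t5 'y' -> {0}, take 0 (2->0 ok)
  t6 'x' -> {1,2}, take 2 (0->2 ok)
  t7 'x' -> {1,2}, take 1 (2->1 ok)
  t8 'y' -> {0}, take 0 (1->0 ok)
  t9 'x' -> {1,2}, take 2 (0->2 ok)
  t10 'x' -> {1,2}, take 1 (2->1 ok)
  t11 'y' -> {0}, take 0 (1->0 ok)
  t12 'x' -> {1,2}, take 2 (0->2 ok)
  t13 'y' -> {0}, take 0 (2->0 ok)
  t14 'x' -> {1,2}, take 1 (0->1 ok)
  t15 'y' -> {0}, take 0 (1->0 ok)
  t16 'x' -> {1,2}, take 1 (0->1 ok)
  t17 'y' -> {0}, take 0 (1->0 ok)
  t18 'x' -> {1,2}, take 2 (0->2 ok)
  t19 'y' -> {0}, take 0 (2->0 ok)
  t20 'x' -> {1,2}, take 2 (0->2 ok)
  t21 'y' -> {0}, take 0 (2->0 ok)
  t22 'x' -> {1,2}, take 1 (0->1 ok)
  t23 'y' -> {0}, take 0 (1->0 ok)

0,1,0,1,2,0,2,1,0,2,1,0,2,0,1,0,1,0,2,0,2,0,1,0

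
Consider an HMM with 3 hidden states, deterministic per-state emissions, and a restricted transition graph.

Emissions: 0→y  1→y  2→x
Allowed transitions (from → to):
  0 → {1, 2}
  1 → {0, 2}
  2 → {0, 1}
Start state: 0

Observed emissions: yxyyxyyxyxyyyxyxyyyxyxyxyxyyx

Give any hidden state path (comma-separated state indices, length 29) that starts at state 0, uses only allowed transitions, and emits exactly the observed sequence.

0,2,0,1,2,0,1,2,1,2,1,0,1,2,0,2,1,0,1,2,0,2,1,2,1,2,0,1,2

  pos 0: y in {0,1}, choose 0; start
  pos 1: x in {2}, choose 2; 0->2 ok
  pos 2: y in {0,1}, choose 0; 2->0 ok
  pos 3: y in {0,1}, choose 1; 0->1 ok
  pos 4: x in {2}, choose 2; 1->2 ok
  pos 5: y in {0,1}, choose 0; 2->0 ok
  pos 6: y in {0,1}, choose 1; 0->1 ok
  pos 7: x in {2}, choose 2; 1->2 ok
  pos 8: y in {0,1}, choose 1; 2->1 ok
  pos 9: x in {2}, choose 2; 1->2 ok
  pos 10: y in {0,1}, choose 1; 2->1 ok
  pos 11: y in {0,1}, choose 0; 1->0 ok
  pos 12: y in {0,1}, choose 1; 0->1 ok
  pos 13: x in {2}, choose 2; 1->2 ok
  pos 14: y in {0,1}, choose 0; 2->0 ok
  pos 15: x in {2}, choose 2; 0->2 ok
  pos 16: y in {0,1}, choose 1; 2->1 ok
  pos 17: y in {0,1}, choose 0; 1->0 ok
  pos 18: y in {0,1}, choose 1; 0->1 ok
  pos 19: x in {2}, choose 2; 1->2 ok
  pos 20: y in {0,1}, choose 0; 2->0 ok
  pos 21: x in {2}, choose 2; 0->2 ok
  pos 22: y in {0,1}, choose 1; 2->1 ok
  pos 23: x in {2}, choose 2; 1->2 ok
  pos 24: y in {0,1}, choose 1; 2->1 ok
  pos 25: x in {2}, choose 2; 1->2 ok
  pos 26: y in {0,1}, choose 0; 2->0 ok
  pos 27: y in {0,1}, choose 1; 0->1 ok
  pos 28: x in {2}, choose 2; 1->2 ok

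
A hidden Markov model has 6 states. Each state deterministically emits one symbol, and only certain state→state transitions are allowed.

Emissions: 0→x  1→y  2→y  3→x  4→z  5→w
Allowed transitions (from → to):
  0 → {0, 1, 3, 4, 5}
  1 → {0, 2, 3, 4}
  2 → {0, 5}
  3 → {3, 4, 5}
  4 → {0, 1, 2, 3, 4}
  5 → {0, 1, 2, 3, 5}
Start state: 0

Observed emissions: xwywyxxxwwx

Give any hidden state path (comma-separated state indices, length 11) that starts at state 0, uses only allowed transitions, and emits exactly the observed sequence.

0,5,2,5,2,0,0,3,5,5,0

  0: obs=x cand={0,3} pick 0 [start]
  1: obs=w cand={5} pick 5 [0->5 ok]
  2: obs=y cand={1,2} pick 2 [5->2 ok]
  3: obs=w cand={5} pick 5 [2->5 ok]
  4: obs=y cand={1,2} pick 2 [5->2 ok]
  5: obs=x cand={0,3} pick 0 [2->0 ok]
  6: obs=x cand={0,3} pick 0 [0->0 ok]
  7: obs=x cand={0,3} pick 3 [0->3 ok]
  8: obs=w cand={5} pick 5 [3->5 ok]
  9: obs=w cand={5} pick 5 [5->5 ok]
  10: obs=x cand={0,3} pick 0 [5->0 ok]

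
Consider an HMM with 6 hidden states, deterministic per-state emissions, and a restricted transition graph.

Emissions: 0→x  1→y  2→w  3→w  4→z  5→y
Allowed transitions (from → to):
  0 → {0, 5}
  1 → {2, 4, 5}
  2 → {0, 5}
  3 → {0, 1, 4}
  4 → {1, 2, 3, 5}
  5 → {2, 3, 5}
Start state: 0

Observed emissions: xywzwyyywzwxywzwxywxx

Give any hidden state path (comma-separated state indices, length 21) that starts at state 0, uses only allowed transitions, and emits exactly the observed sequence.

  0: obs=x cand={0} pick 0 [start]
  1: obs=y cand={1,5} pick 5 [0->5 ok]
  2: obs=w cand={2,3} pick 3 [5->3 ok]
  3: obs=z cand={4} pick 4 [3->4 ok]
  4: obs=w cand={2,3} pick 2 [4->2 ok]
  5: obs=y cand={1,5} pick 5 [2->5 ok]
  6: obs=y cand={1,5} pick 5 [5->5 ok]
  7: obs=y cand={1,5} pick 5 [5->5 ok]
  8: obs=w cand={2,3} pick 3 [5->3 ok]
  9: obs=z cand={4} pick 4 [3->4 ok]
  10: obs=w cand={2,3} pick 2 [4->2 ok]
  11: obs=x cand={0} pick 0 [2->0 ok]
  12: obs=y cand={1,5} pick 5 [0->5 ok]
  13: obs=w cand={2,3} pick 3 [5->3 ok]
  14: obs=z cand={4} pick 4 [3->4 ok]
  15: obs=w cand={2,3} pick 3 [4->3 ok]
  16: obs=x cand={0} pick 0 [3->0 ok]
  17: obs=y cand={1,5} pick 5 [0->5 ok]
  18: obs=w cand={2,3} pick 3 [5->3 ok]
  19: obs=x cand={0} pick 0 [3->0 ok]
  20: obs=x cand={0} pick 0 [0->0 ok]

0,5,3,4,2,5,5,5,3,4,2,0,5,3,4,3,0,5,3,0,0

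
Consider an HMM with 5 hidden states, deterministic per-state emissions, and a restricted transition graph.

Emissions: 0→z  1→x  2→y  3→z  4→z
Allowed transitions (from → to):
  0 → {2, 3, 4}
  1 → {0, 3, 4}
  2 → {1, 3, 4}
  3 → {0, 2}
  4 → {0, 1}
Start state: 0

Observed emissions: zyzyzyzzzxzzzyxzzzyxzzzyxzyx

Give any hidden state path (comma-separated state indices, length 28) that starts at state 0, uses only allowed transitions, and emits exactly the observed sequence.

  [0] z  {0,3,4}  => 0  start
  [1] y  {2}  => 2  0->2 ok
  [2] z  {0,3,4}  => 3  2->3 ok
  [3] y  {2}  => 2  3->2 ok
  [4] z  {0,3,4}  => 3  2->3 ok
  [5] y  {2}  => 2  3->2 ok
  [6] z  {0,3,4}  => 3  2->3 ok
  [7] z  {0,3,4}  => 0  3->0 ok
  [8] z  {0,3,4}  => 4  0->4 ok
  [9] x  {1}  => 1  4->1 ok
  [10] z  {0,3,4}  => 3  1->3 ok
  [11] z  {0,3,4}  => 0  3->0 ok
  [12] z  {0,3,4}  => 3  0->3 ok
  [13] y  {2}  => 2  3->2 ok
  [14] x  {1}  => 1  2->1 ok
  [15] z  {0,3,4}  => 0  1->0 ok
  [16] z  {0,3,4}  => 3  0->3 ok
  [17] z  {0,3,4}  => 0  3->0 ok
  [18] y  {2}  => 2  0->2 ok
  [19] x  {1}  => 1  2->1 ok
  [20] z  {0,3,4}  => 0  1->0 ok
  [21] z  {0,3,4}  => 4  0->4 ok
  [22] z  {0,3,4}  => 0  4->0 ok
  [23] y  {2}  => 2  0->2 ok
  [24] x  {1}  => 1  2->1 ok
  [25] z  {0,3,4}  => 3  1->3 ok
  [26] y  {2}  => 2  3->2 ok
  [27] x  {1}  => 1  2->1 ok

0,2,3,2,3,2,3,0,4,1,3,0,3,2,1,0,3,0,2,1,0,4,0,2,1,3,2,1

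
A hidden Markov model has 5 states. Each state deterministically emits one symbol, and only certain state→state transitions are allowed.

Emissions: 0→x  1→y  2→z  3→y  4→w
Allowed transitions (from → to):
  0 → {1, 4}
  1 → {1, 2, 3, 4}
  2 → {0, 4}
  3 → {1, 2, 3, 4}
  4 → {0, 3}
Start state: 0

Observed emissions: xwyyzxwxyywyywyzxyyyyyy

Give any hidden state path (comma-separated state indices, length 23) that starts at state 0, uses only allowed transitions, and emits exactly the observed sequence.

  0: obs=x cand={0} pick 0 [start]
  1: obs=w cand={4} pick 4 [0->4 ok]
  2: obs=y cand={1,3} pick 3 [4->3 ok]
  3: obs=y cand={1,3} pick 3 [3->3 ok]
  4: obs=z cand={2} pick 2 [3->2 ok]
  5: obs=x cand={0} pick 0 [2->0 ok]
  6: obs=w cand={4} pick 4 [0->4 ok]
  7: obs=x cand={0} pick 0 [4->0 ok]
  8: obs=y cand={1,3} pick 1 [0->1 ok]
  9: obs=y cand={1,3} pick 3 [1->3 ok]
  10: obs=w cand={4} pick 4 [3->4 ok]
  11: obs=y cand={1,3} pick 3 [4->3 ok]
  12: obs=y cand={1,3} pick 3 [3->3 ok]
  13: obs=w cand={4} pick 4 [3->4 ok]
  14: obs=y cand={1,3} pick 3 [4->3 ok]
  15: obs=z cand={2} pick 2 [3->2 ok]
  16: obs=x cand={0} pick 0 [2->0 ok]
  17: obs=y cand={1,3} pick 1 [0->1 ok]
  18: obs=y cand={1,3} pick 3 [1->3 ok]
  19: obs=y cand={1,3} pick 3 [3->3 ok]
  20: obs=y cand={1,3} pick 3 [3->3 ok]
  21: obs=y cand={1,3} pick 3 [3->3 ok]
  22: obs=y cand={1,3} pick 3 [3->3 ok]

0,4,3,3,2,0,4,0,1,3,4,3,3,4,3,2,0,1,3,3,3,3,3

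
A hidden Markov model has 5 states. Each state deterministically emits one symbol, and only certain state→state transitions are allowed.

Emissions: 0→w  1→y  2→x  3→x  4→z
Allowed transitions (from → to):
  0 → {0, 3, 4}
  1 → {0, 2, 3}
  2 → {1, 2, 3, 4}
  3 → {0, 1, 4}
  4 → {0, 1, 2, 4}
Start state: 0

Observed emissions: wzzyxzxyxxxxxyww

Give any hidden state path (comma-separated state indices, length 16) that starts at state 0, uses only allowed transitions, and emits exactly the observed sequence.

0,4,4,1,2,4,2,1,2,2,2,2,3,1,0,0

  t0 'w' -> {0}, take 0 (start)
  t1 'z' -> {4}, take 4 (0->4 ok)
  t2 'z' -> {4}, take 4 (4->4 ok)
  t3 'y' -> {1}, take 1 (4->1 ok)
  t4 'x' -> {2,3}, take 2 (1->2 ok)
  t5 'z' -> {4}, take 4 (2->4 ok)
  t6 'x' -> {2,3}, take 2 (4->2 ok)
  t7 'y' -> {1}, take 1 (2->1 ok)
  t8 'x' -> {2,3}, take 2 (1->2 ok)
  t9 'x' -> {2,3}, take 2 (2->2 ok)
  t10 'x' -> {2,3}, take 2 (2->2 ok)
  t11 'x' -> {2,3}, take 2 (2->2 ok)
  t12 'x' -> {2,3}, take 3 (2->3 ok)
  t13 'y' -> {1}, take 1 (3->1 ok)
  t14 'w' -> {0}, take 0 (1->0 ok)
  t15 'w' -> {0}, take 0 (0->0 ok)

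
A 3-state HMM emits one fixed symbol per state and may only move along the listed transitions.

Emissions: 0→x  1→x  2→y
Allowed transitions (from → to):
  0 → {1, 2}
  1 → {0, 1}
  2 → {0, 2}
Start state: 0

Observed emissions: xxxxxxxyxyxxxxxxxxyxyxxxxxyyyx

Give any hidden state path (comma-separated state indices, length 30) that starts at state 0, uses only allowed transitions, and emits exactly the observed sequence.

0,1,1,1,0,1,0,2,0,2,0,1,1,1,1,0,1,0,2,0,2,0,1,1,1,0,2,2,2,0

  t0 'x' -> {0,1}, take 0 (start)
  t1 'x' -> {0,1}, take 1 (0->1 ok)
  t2 'x' -> {0,1}, take 1 (1->1 ok)
  t3 'x' -> {0,1}, take 1 (1->1 ok)
  t4 'x' -> {0,1}, take 0 (1->0 ok)
  t5 'x' -> {0,1}, take 1 (0->1 ok)
  t6 'x' -> {0,1}, take 0 (1->0 ok)
  t7 'y' -> {2}, take 2 (0->2 ok)
  t8 'x' -> {0,1}, take 0 (2->0 ok)
  t9 'y' -> {2}, take 2 (0->2 ok)
  t10 'x' -> {0,1}, take 0 (2->0 ok)
  t11 'x' -> {0,1}, take 1 (0->1 ok)
  t12 'x' -> {0,1}, take 1 (1->1 ok)
  t13 'x' -> {0,1}, take 1 (1->1 ok)
  t14 'x' -> {0,1}, take 1 (1->1 ok)
  t15 'x' -> {0,1}, take 0 (1->0 ok)
  t16 'x' -> {0,1}, take 1 (0->1 ok)
  t17 'x' -> {0,1}, take 0 (1->0 ok)
  t18 'y' -> {2}, take 2 (0->2 ok)
  t19 'x' -> {0,1}, take 0 (2->0 ok)
  t20 'y' -> {2}, take 2 (0->2 ok)
  t21 'x' -> {0,1}, take 0 (2->0 ok)
  t22 'x' -> {0,1}, take 1 (0->1 ok)
  t23 'x' -> {0,1}, take 1 (1->1 ok)
  t24 'x' -> {0,1}, take 1 (1->1 ok)
  t25 'x' -> {0,1}, take 0 (1->0 ok)
  t26 'y' -> {2}, take 2 (0->2 ok)
  t27 'y' -> {2}, take 2 (2->2 ok)
  t28 'y' -> {2}, take 2 (2->2 ok)
  t29 'x' -> {0,1}, take 0 (2->0 ok)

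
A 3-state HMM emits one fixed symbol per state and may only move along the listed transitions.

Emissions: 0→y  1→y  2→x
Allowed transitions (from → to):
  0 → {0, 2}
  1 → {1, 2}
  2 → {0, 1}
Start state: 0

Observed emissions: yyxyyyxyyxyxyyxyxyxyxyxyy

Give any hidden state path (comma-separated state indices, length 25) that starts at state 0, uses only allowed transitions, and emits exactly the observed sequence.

  [0] y  {0,1}  => 0  start
  [1] y  {0,1}  => 0  0->0 ok
  [2] x  {2}  => 2  0->2 ok
  [3] y  {0,1}  => 1  2->1 ok
  [4] y  {0,1}  => 1  1->1 ok
  [5] y  {0,1}  => 1  1->1 ok
  [6] x  {2}  => 2  1->2 ok
  [7] y  {0,1}  => 0  2->0 ok
  [8] y  {0,1}  => 0  0->0 ok
  [9] x  {2}  => 2  0->2 ok
  [10] y  {0,1}  => 0  2->0 ok
  [11] x  {2}  => 2  0->2 ok
  [12] y  {0,1}  => 0  2->0 ok
  [13] y  {0,1}  => 0  0->0 ok
  [14] x  {2}  => 2  0->2 ok
  [15] y  {0,1}  => 0  2->0 ok
  [16] x  {2}  => 2  0->2 ok
  [17] y  {0,1}  => 1  2->1 ok
  [18] x  {2}  => 2  1->2 ok
  [19] y  {0,1}  => 1  2->1 ok
  [20] x  {2}  => 2  1->2 ok
  [21] y  {0,1}  => 0  2->0 ok
  [22] x  {2}  => 2  0->2 ok
  [23] y  {0,1}  => 1  2->1 ok
  [24] y  {0,1}  => 1  1->1 ok

0,0,2,1,1,1,2,0,0,2,0,2,0,0,2,0,2,1,2,1,2,0,2,1,1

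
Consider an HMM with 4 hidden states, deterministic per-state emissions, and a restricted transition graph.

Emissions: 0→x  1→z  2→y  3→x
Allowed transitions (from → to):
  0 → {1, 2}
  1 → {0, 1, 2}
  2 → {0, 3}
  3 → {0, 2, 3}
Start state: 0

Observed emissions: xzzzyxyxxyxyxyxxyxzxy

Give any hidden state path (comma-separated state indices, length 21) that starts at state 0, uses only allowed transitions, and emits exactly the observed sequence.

  0: obs=x cand={0,3} pick 0 [start]
  1: obs=z cand={1} pick 1 [0->1 ok]
  2: obs=z cand={1} pick 1 [1->1 ok]
  3: obs=z cand={1} pick 1 [1->1 ok]
  4: obs=y cand={2} pick 2 [1->2 ok]
  5: obs=x cand={0,3} pick 0 [2->0 ok]
  6: obs=y cand={2} pick 2 [0->2 ok]
  7: obs=x cand={0,3} pick 3 [2->3 ok]
  8: obs=x cand={0,3} pick 3 [3->3 ok]
  9: obs=y cand={2} pick 2 [3->2 ok]
  10: obs=x cand={0,3} pick 0 [2->0 ok]
  11: obs=y cand={2} pick 2 [0->2 ok]
  12: obs=x cand={0,3} pick 0 [2->0 ok]
  13: obs=y cand={2} pick 2 [0->2 ok]
  14: obs=x cand={0,3} pick 3 [2->3 ok]
  15: obs=x cand={0,3} pick 0 [3->0 ok]
  16: obs=y cand={2} pick 2 [0->2 ok]
  17: obs=x cand={0,3} pick 0 [2->0 ok]
  18: obs=z cand={1} pick 1 [0->1 ok]
  19: obs=x cand={0,3} pick 0 [1->0 ok]
  20: obs=y cand={2} pick 2 [0->2 ok]

0,1,1,1,2,0,2,3,3,2,0,2,0,2,3,0,2,0,1,0,2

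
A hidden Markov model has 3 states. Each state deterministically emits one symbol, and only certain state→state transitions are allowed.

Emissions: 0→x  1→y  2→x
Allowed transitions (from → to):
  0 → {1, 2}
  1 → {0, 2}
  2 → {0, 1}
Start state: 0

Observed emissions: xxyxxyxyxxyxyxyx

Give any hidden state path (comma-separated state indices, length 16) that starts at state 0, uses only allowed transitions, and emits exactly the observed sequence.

  0: obs=x cand={0,2} pick 0 [start]
  1: obs=x cand={0,2} pick 2 [0->2 ok]
  2: obs=y cand={1} pick 1 [2->1 ok]
  3: obs=x cand={0,2} pick 2 [1->2 ok]
  4: obs=x cand={0,2} pick 0 [2->0 ok]
  5: obs=y cand={1} pick 1 [0->1 ok]
  6: obs=x cand={0,2} pick 2 [1->2 ok]
  7: obs=y cand={1} pick 1 [2->1 ok]
  8: obs=x cand={0,2} pick 2 [1->2 ok]
  9: obs=x cand={0,2} pick 0 [2->0 ok]
  10: obs=y cand={1} pick 1 [0->1 ok]
  11: obs=x cand={0,2} pick 2 [1->2 ok]
  12: obs=y cand={1} pick 1 [2->1 ok]
  13: obs=x cand={0,2} pick 2 [1->2 ok]
  14: obs=y cand={1} pick 1 [2->1 ok]
  15: obs=x cand={0,2} pick 2 [1->2 ok]

0,2,1,2,0,1,2,1,2,0,1,2,1,2,1,2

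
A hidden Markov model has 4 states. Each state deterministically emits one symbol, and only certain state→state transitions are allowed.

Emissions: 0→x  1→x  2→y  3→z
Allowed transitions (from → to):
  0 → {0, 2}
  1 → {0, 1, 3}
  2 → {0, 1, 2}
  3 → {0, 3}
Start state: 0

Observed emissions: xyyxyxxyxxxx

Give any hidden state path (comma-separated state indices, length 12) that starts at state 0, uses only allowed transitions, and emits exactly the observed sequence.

0,2,2,0,2,1,0,2,1,1,1,1

  pos 0: x in {0,1}, choose 0; start
  pos 1: y in {2}, choose 2; 0->2 ok
  pos 2: y in {2}, choose 2; 2->2 ok
  pos 3: x in {0,1}, choose 0; 2->0 ok
  pos 4: y in {2}, choose 2; 0->2 ok
  pos 5: x in {0,1}, choose 1; 2->1 ok
  pos 6: x in {0,1}, choose 0; 1->0 ok
  pos 7: y in {2}, choose 2; 0->2 ok
  pos 8: x in {0,1}, choose 1; 2->1 ok
  pos 9: x in {0,1}, choose 1; 1->1 ok
  pos 10: x in {0,1}, choose 1; 1->1 ok
  pos 11: x in {0,1}, choose 1; 1->1 ok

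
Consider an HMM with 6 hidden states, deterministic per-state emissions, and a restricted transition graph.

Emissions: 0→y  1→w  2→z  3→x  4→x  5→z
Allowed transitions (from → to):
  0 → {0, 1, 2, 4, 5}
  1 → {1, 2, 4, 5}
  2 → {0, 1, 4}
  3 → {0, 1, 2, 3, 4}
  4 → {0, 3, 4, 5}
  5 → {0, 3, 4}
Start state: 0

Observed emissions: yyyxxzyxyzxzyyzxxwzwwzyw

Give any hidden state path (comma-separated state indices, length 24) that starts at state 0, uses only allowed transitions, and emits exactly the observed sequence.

0,0,0,4,3,2,0,4,0,5,3,2,0,0,5,3,3,1,2,1,1,5,0,1

  0: obs=y cand={0} pick 0 [start]
  1: obs=y cand={0} pick 0 [0->0 ok]
  2: obs=y cand={0} pick 0 [0->0 ok]
  3: obs=x cand={3,4} pick 4 [0->4 ok]
  4: obs=x cand={3,4} pick 3 [4->3 ok]
  5: obs=z cand={2,5} pick 2 [3->2 ok]
  6: obs=y cand={0} pick 0 [2->0 ok]
  7: obs=x cand={3,4} pick 4 [0->4 ok]
  8: obs=y cand={0} pick 0 [4->0 ok]
  9: obs=z cand={2,5} pick 5 [0->5 ok]
  10: obs=x cand={3,4} pick 3 [5->3 ok]
  11: obs=z cand={2,5} pick 2 [3->2 ok]
  12: obs=y cand={0} pick 0 [2->0 ok]
  13: obs=y cand={0} pick 0 [0->0 ok]
  14: obs=z cand={2,5} pick 5 [0->5 ok]
  15: obs=x cand={3,4} pick 3 [5->3 ok]
  16: obs=x cand={3,4} pick 3 [3->3 ok]
  17: obs=w cand={1} pick 1 [3->1 ok]
  18: obs=z cand={2,5} pick 2 [1->2 ok]
  19: obs=w cand={1} pick 1 [2->1 ok]
  20: obs=w cand={1} pick 1 [1->1 ok]
  21: obs=z cand={2,5} pick 5 [1->5 ok]
  22: obs=y cand={0} pick 0 [5->0 ok]
  23: obs=w cand={1} pick 1 [0->1 ok]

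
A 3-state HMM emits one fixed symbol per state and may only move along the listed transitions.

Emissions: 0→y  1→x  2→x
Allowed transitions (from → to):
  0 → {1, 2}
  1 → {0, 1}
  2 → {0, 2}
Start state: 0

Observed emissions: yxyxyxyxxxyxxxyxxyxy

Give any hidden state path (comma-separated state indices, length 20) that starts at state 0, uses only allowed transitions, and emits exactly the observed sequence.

0,2,0,1,0,2,0,2,2,2,0,1,1,1,0,1,1,0,1,0

  0: obs=y cand={0} pick 0 [start]
  1: obs=x cand={1,2} pick 2 [0->2 ok]
  2: obs=y cand={0} pick 0 [2->0 ok]
  3: obs=x cand={1,2} pick 1 [0->1 ok]
  4: obs=y cand={0} pick 0 [1->0 ok]
  5: obs=x cand={1,2} pick 2 [0->2 ok]
  6: obs=y cand={0} pick 0 [2->0 ok]
  7: obs=x cand={1,2} pick 2 [0->2 ok]
  8: obs=x cand={1,2} pick 2 [2->2 ok]
  9: obs=x cand={1,2} pick 2 [2->2 ok]
  10: obs=y cand={0} pick 0 [2->0 ok]
  11: obs=x cand={1,2} pick 1 [0->1 ok]
  12: obs=x cand={1,2} pick 1 [1->1 ok]
  13: obs=x cand={1,2} pick 1 [1->1 ok]
  14: obs=y cand={0} pick 0 [1->0 ok]
  15: obs=x cand={1,2} pick 1 [0->1 ok]
  16: obs=x cand={1,2} pick 1 [1->1 ok]
  17: obs=y cand={0} pick 0 [1->0 ok]
  18: obs=x cand={1,2} pick 1 [0->1 ok]
  19: obs=y cand={0} pick 0 [1->0 ok]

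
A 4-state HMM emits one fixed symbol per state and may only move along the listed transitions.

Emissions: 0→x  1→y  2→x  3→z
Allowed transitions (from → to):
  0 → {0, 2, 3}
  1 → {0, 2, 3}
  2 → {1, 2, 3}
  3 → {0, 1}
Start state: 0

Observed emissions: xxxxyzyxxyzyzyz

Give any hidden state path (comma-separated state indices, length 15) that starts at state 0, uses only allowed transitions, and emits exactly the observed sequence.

0,0,0,2,1,3,1,0,2,1,3,1,3,1,3

  pos 0: x in {0,2}, choose 0; start
  pos 1: x in {0,2}, choose 0; 0->0 ok
  pos 2: x in {0,2}, choose 0; 0->0 ok
  pos 3: x in {0,2}, choose 2; 0->2 ok
  pos 4: y in {1}, choose 1; 2->1 ok
  pos 5: z in {3}, choose 3; 1->3 ok
  pos 6: y in {1}, choose 1; 3->1 ok
  pos 7: x in {0,2}, choose 0; 1->0 ok
  pos 8: x in {0,2}, choose 2; 0->2 ok
  pos 9: y in {1}, choose 1; 2->1 ok
  pos 10: z in {3}, choose 3; 1->3 ok
  pos 11: y in {1}, choose 1; 3->1 ok
  pos 12: z in {3}, choose 3; 1->3 ok
  pos 13: y in {1}, choose 1; 3->1 ok
  pos 14: z in {3}, choose 3; 1->3 ok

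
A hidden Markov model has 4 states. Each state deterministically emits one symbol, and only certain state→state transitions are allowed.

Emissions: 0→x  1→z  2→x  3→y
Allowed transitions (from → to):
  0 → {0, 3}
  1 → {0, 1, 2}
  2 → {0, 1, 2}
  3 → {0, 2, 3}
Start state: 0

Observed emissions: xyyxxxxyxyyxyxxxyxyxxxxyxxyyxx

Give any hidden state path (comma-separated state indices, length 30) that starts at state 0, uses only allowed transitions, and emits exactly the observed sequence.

0,3,3,2,2,0,0,3,0,3,3,0,3,2,2,0,3,0,3,2,2,0,0,3,0,0,3,3,2,2

  0: obs=x cand={0,2} pick 0 [start]
  1: obs=y cand={3} pick 3 [0->3 ok]
  2: obs=y cand={3} pick 3 [3->3 ok]
  3: obs=x cand={0,2} pick 2 [3->2 ok]
  4: obs=x cand={0,2} pick 2 [2->2 ok]
  5: obs=x cand={0,2} pick 0 [2->0 ok]
  6: obs=x cand={0,2} pick 0 [0->0 ok]
  7: obs=y cand={3} pick 3 [0->3 ok]
  8: obs=x cand={0,2} pick 0 [3->0 ok]
  9: obs=y cand={3} pick 3 [0->3 ok]
  10: obs=y cand={3} pick 3 [3->3 ok]
  11: obs=x cand={0,2} pick 0 [3->0 ok]
  12: obs=y cand={3} pick 3 [0->3 ok]
  13: obs=x cand={0,2} pick 2 [3->2 ok]
  14: obs=x cand={0,2} pick 2 [2->2 ok]
  15: obs=x cand={0,2} pick 0 [2->0 ok]
  16: obs=y cand={3} pick 3 [0->3 ok]
  17: obs=x cand={0,2} pick 0 [3->0 ok]
  18: obs=y cand={3} pick 3 [0->3 ok]
  19: obs=x cand={0,2} pick 2 [3->2 ok]
  20: obs=x cand={0,2} pick 2 [2->2 ok]
  21: obs=x cand={0,2} pick 0 [2->0 ok]
  22: obs=x cand={0,2} pick 0 [0->0 ok]
  23: obs=y cand={3} pick 3 [0->3 ok]
  24: obs=x cand={0,2} pick 0 [3->0 ok]
  25: obs=x cand={0,2} pick 0 [0->0 ok]
  26: obs=y cand={3} pick 3 [0->3 ok]
  27: obs=y cand={3} pick 3 [3->3 ok]
  28: obs=x cand={0,2} pick 2 [3->2 ok]
  29: obs=x cand={0,2} pick 2 [2->2 ok]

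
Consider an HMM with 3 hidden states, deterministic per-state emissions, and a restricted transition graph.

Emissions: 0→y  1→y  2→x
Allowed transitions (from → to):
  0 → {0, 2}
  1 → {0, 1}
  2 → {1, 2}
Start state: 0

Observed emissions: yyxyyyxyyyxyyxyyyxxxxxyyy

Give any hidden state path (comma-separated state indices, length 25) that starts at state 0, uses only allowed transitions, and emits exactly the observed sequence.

  t0 'y' -> {0,1}, take 0 (start)
  t1 'y' -> {0,1}, take 0 (0->0 ok)
  t2 'x' -> {2}, take 2 (0->2 ok)
  t3 'y' -> {0,1}, take 1 (2->1 ok)
  t4 'y' -> {0,1}, take 1 (1->1 ok)
  t5 'y' -> {0,1}, take 0 (1->0 ok)
  t6 'x' -> {2}, take 2 (0->2 ok)
  t7 'y' -> {0,1}, take 1 (2->1 ok)
  t8 'y' -> {0,1}, take 1 (1->1 ok)
  t9 'y' -> {0,1}, take 0 (1->0 ok)
  t10 'x' -> {2}, take 2 (0->2 ok)
  t11 'y' -> {0,1}, take 1 (2->1 ok)
  t12 'y' -> {0,1}, take 0 (1->0 ok)
  t13 'x' -> {2}, take 2 (0->2 ok)
  t14 'y' -> {0,1}, take 1 (2->1 ok)
  t15 'y' -> {0,1}, take 1 (1->1 ok)
  t16 'y' -> {0,1}, take 0 (1->0 ok)
  t17 'x' -> {2}, take 2 (0->2 ok)
  t18 'x' -> {2}, take 2 (2->2 ok)
  t19 'x' -> {2}, take 2 (2->2 ok)
  t20 'x' -> {2}, take 2 (2->2 ok)
  t21 'x' -> {2}, take 2 (2->2 ok)
  t22 'y' -> {0,1}, take 1 (2->1 ok)
  t23 'y' -> {0,1}, take 0 (1->0 ok)
  t24 'y' -> {0,1}, take 0 (0->0 ok)

0,0,2,1,1,0,2,1,1,0,2,1,0,2,1,1,0,2,2,2,2,2,1,0,0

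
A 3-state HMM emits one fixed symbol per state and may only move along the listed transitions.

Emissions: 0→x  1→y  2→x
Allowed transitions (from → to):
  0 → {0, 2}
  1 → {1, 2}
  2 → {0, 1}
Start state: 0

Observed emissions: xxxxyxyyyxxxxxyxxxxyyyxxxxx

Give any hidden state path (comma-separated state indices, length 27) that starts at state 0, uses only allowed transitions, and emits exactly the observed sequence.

  [0] x  {0,2}  => 0  start
  [1] x  {0,2}  => 2  0->2 ok
  [2] x  {0,2}  => 0  2->0 ok
  [3] x  {0,2}  => 2  0->2 ok
  [4] y  {1}  => 1  2->1 ok
  [5] x  {0,2}  => 2  1->2 ok
  [6] y  {1}  => 1  2->1 ok
  [7] y  {1}  => 1  1->1 ok
  [8] y  {1}  => 1  1->1 ok
  [9] x  {0,2}  => 2  1->2 ok
  [10] x  {0,2}  => 0  2->0 ok
  [11] x  {0,2}  => 0  0->0 ok
  [12] x  {0,2}  => 0  0->0 ok
  [13] x  {0,2}  => 2  0->2 ok
  [14] y  {1}  => 1  2->1 ok
  [15] x  {0,2}  => 2  1->2 ok
  [16] x  {0,2}  => 0  2->0 ok
  [17] x  {0,2}  => 0  0->0 ok
  [18] x  {0,2}  => 2  0->2 ok
  [19] y  {1}  => 1  2->1 ok
  [20] y  {1}  => 1  1->1 ok
  [21] y  {1}  => 1  1->1 ok
  [22] x  {0,2}  => 2  1->2 ok
  [23] x  {0,2}  => 0  2->0 ok
  [24] x  {0,2}  => 0  0->0 ok
  [25] x  {0,2}  => 2  0->2 ok
  [26] x  {0,2}  => 0  2->0 ok

0,2,0,2,1,2,1,1,1,2,0,0,0,2,1,2,0,0,2,1,1,1,2,0,0,2,0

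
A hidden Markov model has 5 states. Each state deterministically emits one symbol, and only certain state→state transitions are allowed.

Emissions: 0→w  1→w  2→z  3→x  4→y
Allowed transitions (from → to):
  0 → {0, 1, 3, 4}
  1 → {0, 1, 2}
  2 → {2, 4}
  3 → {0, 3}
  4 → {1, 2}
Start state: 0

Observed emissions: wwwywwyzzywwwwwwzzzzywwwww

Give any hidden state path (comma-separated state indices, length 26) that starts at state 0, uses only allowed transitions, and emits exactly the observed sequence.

0,1,0,4,1,0,4,2,2,4,1,0,1,0,1,1,2,2,2,2,4,1,1,0,1,1

  t0 'w' -> {0,1}, take 0 (start)
  t1 'w' -> {0,1}, take 1 (0->1 ok)
  t2 'w' -> {0,1}, take 0 (1->0 ok)
  t3 'y' -> {4}, take 4 (0->4 ok)
  t4 'w' -> {0,1}, take 1 (4->1 ok)
  t5 'w' -> {0,1}, take 0 (1->0 ok)
  t6 'y' -> {4}, take 4 (0->4 ok)
  t7 'z' -> {2}, take 2 (4->2 ok)
  t8 'z' -> {2}, take 2 (2->2 ok)
  t9 'y' -> {4}, take 4 (2->4 ok)
  t10 'w' -> {0,1}, take 1 (4->1 ok)
  t11 'w' -> {0,1}, take 0 (1->0 ok)
  t12 'w' -> {0,1}, take 1 (0->1 ok)
  t13 'w' -> {0,1}, take 0 (1->0 ok)
  t14 'w' -> {0,1}, take 1 (0->1 ok)
  t15 'w' -> {0,1}, take 1 (1->1 ok)
  t16 'z' -> {2}, take 2 (1->2 ok)
  t17 'z' -> {2}, take 2 (2->2 ok)
  t18 'z' -> {2}, take 2 (2->2 ok)
  t19 'z' -> {2}, take 2 (2->2 ok)
  t20 'y' -> {4}, take 4 (2->4 ok)
  t21 'w' -> {0,1}, take 1 (4->1 ok)
  t22 'w' -> {0,1}, take 1 (1->1 ok)
  t23 'w' -> {0,1}, take 0 (1->0 ok)
  t24 'w' -> {0,1}, take 1 (0->1 ok)
  t25 'w' -> {0,1}, take 1 (1->1 ok)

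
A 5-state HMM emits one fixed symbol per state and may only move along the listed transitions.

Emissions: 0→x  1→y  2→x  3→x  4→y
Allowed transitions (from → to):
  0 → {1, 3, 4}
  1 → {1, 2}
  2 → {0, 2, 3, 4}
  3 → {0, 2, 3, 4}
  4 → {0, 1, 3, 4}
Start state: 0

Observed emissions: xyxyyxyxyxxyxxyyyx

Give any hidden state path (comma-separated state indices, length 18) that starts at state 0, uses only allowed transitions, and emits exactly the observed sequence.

  0: obs=x cand={0,2,3} pick 0 [start]
  1: obs=y cand={1,4} pick 4 [0->4 ok]
  2: obs=x cand={0,2,3} pick 0 [4->0 ok]
  3: obs=y cand={1,4} pick 1 [0->1 ok]
  4: obs=y cand={1,4} pick 1 [1->1 ok]
  5: obs=x cand={0,2,3} pick 2 [1->2 ok]
  6: obs=y cand={1,4} pick 4 [2->4 ok]
  7: obs=x cand={0,2,3} pick 0 [4->0 ok]
  8: obs=y cand={1,4} pick 1 [0->1 ok]
  9: obs=x cand={0,2,3} pick 2 [1->2 ok]
  10: obs=x cand={0,2,3} pick 0 [2->0 ok]
  11: obs=y cand={1,4} pick 1 [0->1 ok]
  12: obs=x cand={0,2,3} pick 2 [1->2 ok]
  13: obs=x cand={0,2,3} pick 0 [2->0 ok]
  14: obs=y cand={1,4} pick 4 [0->4 ok]
  15: obs=y cand={1,4} pick 1 [4->1 ok]
  16: obs=y cand={1,4} pick 1 [1->1 ok]
  17: obs=x cand={0,2,3} pick 2 [1->2 ok]

0,4,0,1,1,2,4,0,1,2,0,1,2,0,4,1,1,2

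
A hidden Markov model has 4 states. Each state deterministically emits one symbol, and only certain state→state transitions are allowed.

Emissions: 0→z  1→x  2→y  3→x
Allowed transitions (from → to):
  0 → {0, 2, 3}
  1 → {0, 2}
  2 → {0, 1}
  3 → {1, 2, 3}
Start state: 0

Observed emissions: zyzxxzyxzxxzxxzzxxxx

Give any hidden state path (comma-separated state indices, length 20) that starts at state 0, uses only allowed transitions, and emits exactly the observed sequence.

0,2,0,3,1,0,2,1,0,3,1,0,3,1,0,0,3,3,3,1

  [0] z  {0}  => 0  start
  [1] y  {2}  => 2  0->2 ok
  [2] z  {0}  => 0  2->0 ok
  [3] x  {1,3}  => 3  0->3 ok
  [4] x  {1,3}  => 1  3->1 ok
  [5] z  {0}  => 0  1->0 ok
  [6] y  {2}  => 2  0->2 ok
  [7] x  {1,3}  => 1  2->1 ok
  [8] z  {0}  => 0  1->0 ok
  [9] x  {1,3}  => 3  0->3 ok
  [10] x  {1,3}  => 1  3->1 ok
  [11] z  {0}  => 0  1->0 ok
  [12] x  {1,3}  => 3  0->3 ok
  [13] x  {1,3}  => 1  3->1 ok
  [14] z  {0}  => 0  1->0 ok
  [15] z  {0}  => 0  0->0 ok
  [16] x  {1,3}  => 3  0->3 ok
  [17] x  {1,3}  => 3  3->3 ok
  [18] x  {1,3}  => 3  3->3 ok
  [19] x  {1,3}  => 1  3->1 ok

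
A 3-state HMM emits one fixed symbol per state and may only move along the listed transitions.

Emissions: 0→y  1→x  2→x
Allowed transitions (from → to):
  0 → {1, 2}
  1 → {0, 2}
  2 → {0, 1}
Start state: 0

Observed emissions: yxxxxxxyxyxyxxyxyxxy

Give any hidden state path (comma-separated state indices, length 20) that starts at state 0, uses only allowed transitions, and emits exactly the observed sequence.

0,2,1,2,1,2,1,0,1,0,1,0,2,1,0,2,0,1,2,0

  0: obs=y cand={0} pick 0 [start]
  1: obs=x cand={1,2} pick 2 [0->2 ok]
  2: obs=x cand={1,2} pick 1 [2->1 ok]
  3: obs=x cand={1,2} pick 2 [1->2 ok]
  4: obs=x cand={1,2} pick 1 [2->1 ok]
  5: obs=x cand={1,2} pick 2 [1->2 ok]
  6: obs=x cand={1,2} pick 1 [2->1 ok]
  7: obs=y cand={0} pick 0 [1->0 ok]
  8: obs=x cand={1,2} pick 1 [0->1 ok]
  9: obs=y cand={0} pick 0 [1->0 ok]
  10: obs=x cand={1,2} pick 1 [0->1 ok]
  11: obs=y cand={0} pick 0 [1->0 ok]
  12: obs=x cand={1,2} pick 2 [0->2 ok]
  13: obs=x cand={1,2} pick 1 [2->1 ok]
  14: obs=y cand={0} pick 0 [1->0 ok]
  15: obs=x cand={1,2} pick 2 [0->2 ok]
  16: obs=y cand={0} pick 0 [2->0 ok]
  17: obs=x cand={1,2} pick 1 [0->1 ok]
  18: obs=x cand={1,2} pick 2 [1->2 ok]
  19: obs=y cand={0} pick 0 [2->0 ok]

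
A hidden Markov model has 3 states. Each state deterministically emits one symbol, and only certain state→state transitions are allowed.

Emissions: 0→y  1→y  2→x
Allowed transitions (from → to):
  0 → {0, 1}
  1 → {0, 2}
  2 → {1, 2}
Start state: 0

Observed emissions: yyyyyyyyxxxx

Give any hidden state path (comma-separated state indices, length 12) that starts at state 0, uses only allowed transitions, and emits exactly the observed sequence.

  t0 'y' -> {0,1}, take 0 (start)
  t1 'y' -> {0,1}, take 0 (0->0 ok)
  t2 'y' -> {0,1}, take 0 (0->0 ok)
  t3 'y' -> {0,1}, take 0 (0->0 ok)
  t4 'y' -> {0,1}, take 1 (0->1 ok)
  t5 'y' -> {0,1}, take 0 (1->0 ok)
  t6 'y' -> {0,1}, take 0 (0->0 ok)
  t7 'y' -> {0,1}, take 1 (0->1 ok)
  t8 'x' -> {2}, take 2 (1->2 ok)
  t9 'x' -> {2}, take 2 (2->2 ok)
  t10 'x' -> {2}, take 2 (2->2 ok)
  t11 'x' -> {2}, take 2 (2->2 ok)

0,0,0,0,1,0,0,1,2,2,2,2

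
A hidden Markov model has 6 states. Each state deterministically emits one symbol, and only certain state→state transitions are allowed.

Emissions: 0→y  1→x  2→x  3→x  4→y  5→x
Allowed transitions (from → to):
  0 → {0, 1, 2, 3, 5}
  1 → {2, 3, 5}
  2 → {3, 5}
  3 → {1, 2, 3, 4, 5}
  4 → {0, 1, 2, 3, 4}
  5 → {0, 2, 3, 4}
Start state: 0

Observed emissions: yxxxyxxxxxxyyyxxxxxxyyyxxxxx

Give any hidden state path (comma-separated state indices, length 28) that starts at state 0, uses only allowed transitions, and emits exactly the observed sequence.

0,1,2,5,0,2,5,3,2,3,3,4,4,0,3,2,3,1,2,3,4,4,0,2,3,1,5,3

  pos 0: y in {0,4}, choose 0; start
  pos 1: x in {1,2,3,5}, choose 1; 0->1 ok
  pos 2: x in {1,2,3,5}, choose 2; 1->2 ok
  pos 3: x in {1,2,3,5}, choose 5; 2->5 ok
  pos 4: y in {0,4}, choose 0; 5->0 ok
  pos 5: x in {1,2,3,5}, choose 2; 0->2 ok
  pos 6: x in {1,2,3,5}, choose 5; 2->5 ok
  pos 7: x in {1,2,3,5}, choose 3; 5->3 ok
  pos 8: x in {1,2,3,5}, choose 2; 3->2 ok
  pos 9: x in {1,2,3,5}, choose 3; 2->3 ok
  pos 10: x in {1,2,3,5}, choose 3; 3->3 ok
  pos 11: y in {0,4}, choose 4; 3->4 ok
  pos 12: y in {0,4}, choose 4; 4->4 ok
  pos 13: y in {0,4}, choose 0; 4->0 ok
  pos 14: x in {1,2,3,5}, choose 3; 0->3 ok
  pos 15: x in {1,2,3,5}, choose 2; 3->2 ok
  pos 16: x in {1,2,3,5}, choose 3; 2->3 ok
  pos 17: x in {1,2,3,5}, choose 1; 3->1 ok
  pos 18: x in {1,2,3,5}, choose 2; 1->2 ok
  pos 19: x in {1,2,3,5}, choose 3; 2->3 ok
  pos 20: y in {0,4}, choose 4; 3->4 ok
  pos 21: y in {0,4}, choose 4; 4->4 ok
  pos 22: y in {0,4}, choose 0; 4->0 ok
  pos 23: x in {1,2,3,5}, choose 2; 0->2 ok
  pos 24: x in {1,2,3,5}, choose 3; 2->3 ok
  pos 25: x in {1,2,3,5}, choose 1; 3->1 ok
  pos 26: x in {1,2,3,5}, choose 5; 1->5 ok
  pos 27: x in {1,2,3,5}, choose 3; 5->3 ok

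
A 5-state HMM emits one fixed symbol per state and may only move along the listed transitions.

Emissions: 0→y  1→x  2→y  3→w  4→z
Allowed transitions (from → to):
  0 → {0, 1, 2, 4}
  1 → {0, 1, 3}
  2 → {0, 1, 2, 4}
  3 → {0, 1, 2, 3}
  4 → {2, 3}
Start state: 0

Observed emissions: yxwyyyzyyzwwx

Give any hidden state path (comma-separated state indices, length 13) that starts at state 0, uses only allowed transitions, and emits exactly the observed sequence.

0,1,3,0,2,0,4,2,2,4,3,3,1

  0: obs=y cand={0,2} pick 0 [start]
  1: obs=x cand={1} pick 1 [0->1 ok]
  2: obs=w cand={3} pick 3 [1->3 ok]
  3: obs=y cand={0,2} pick 0 [3->0 ok]
  4: obs=y cand={0,2} pick 2 [0->2 ok]
  5: obs=y cand={0,2} pick 0 [2->0 ok]
  6: obs=z cand={4} pick 4 [0->4 ok]
  7: obs=y cand={0,2} pick 2 [4->2 ok]
  8: obs=y cand={0,2} pick 2 [2->2 ok]
  9: obs=z cand={4} pick 4 [2->4 ok]
  10: obs=w cand={3} pick 3 [4->3 ok]
  11: obs=w cand={3} pick 3 [3->3 ok]
  12: obs=x cand={1} pick 1 [3->1 ok]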